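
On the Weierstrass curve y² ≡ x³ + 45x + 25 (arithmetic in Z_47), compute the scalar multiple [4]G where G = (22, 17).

Double-and-add on 4 = (100)₂. Start with G = (22, 17) for the leading 1-bit.
double: tangent at (22, 17): λ = (3·22² + 45)/(2·17) ≡ 40/34. 34⁻¹ ≡ 18 (mod 47), so λ ≡ 40·18 ≡ 15.
  x = λ² - 22 - 22 = 225 - 44 ≡ 40; y = λ·(22 - 40) - 17 ≡ 42. → (40, 42)
double: tangent at (40, 42): λ = (3·40² + 45)/(2·42) ≡ 4/37. 37⁻¹ ≡ 14 (mod 47), so λ ≡ 4·14 ≡ 9.
  x = λ² - 40 - 40 = 81 - 80 ≡ 1; y = λ·(40 - 1) - 42 ≡ 27. → (1, 27)

(1, 27)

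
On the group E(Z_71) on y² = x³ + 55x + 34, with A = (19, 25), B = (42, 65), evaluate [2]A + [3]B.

O

First 2A:
Repeated addition: build up to 2A.
2A: tangent at (19, 25): λ = (3·19² + 55)/(2·25) ≡ 2/50. 50⁻¹ ≡ 27 (mod 71) since 50·27 = 1350 ≡ 1, so λ ≡ 2·27 ≡ 54.
  x = λ² - 19 - 19 = 2916 - 38 ≡ 38; y = λ·(19 - 38) - 25 ≡ 14. → (38, 14)
2A = (38, 14).
Next 3B:
Repeated addition: build up to 3B.
2B: tangent at (42, 65): λ = (3·42² + 55)/(2·65) ≡ 22/59. 59⁻¹ ≡ 65 (mod 71), so λ ≡ 22·65 ≡ 10.
  x = λ² - 42 - 42 = 100 - 84 ≡ 16; y = λ·(42 - 16) - 65 ≡ 53. → (16, 53)
3B: (16, 53) + (42, 65). λ = (65 - 53)/(42 - 16) ≡ 12/26 mod 71. 26⁻¹ ≡ 41 (mod 71), so λ ≡ 66.
  x = λ² - 16 - 42 = 4356 - 58 ≡ 38; y = λ·(16 - 38) - 53 ≡ 57. → (38, 57)
3B = (38, 57).
Finally 2A + 3B:
(38, 14) + (38, 57): same x and y₁ ≡ -y₂, so the sum is 𝒪.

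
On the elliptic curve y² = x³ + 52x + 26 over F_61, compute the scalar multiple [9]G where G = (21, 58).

(12, 50)

Repeated addition: build up to 9G.
2G: tangent at (21, 58): λ = (3·21² + 52)/(2·58) ≡ 33/55. 55⁻¹ ≡ 10 (mod 61) since 55·10 = 550 ≡ 1, so λ ≡ 33·10 ≡ 25.
  x = λ² - 21 - 21 = 625 - 42 ≡ 34; y = λ·(21 - 34) - 58 ≡ 44. → (34, 44)
3G: (34, 44) + (21, 58). λ = (58 - 44)/(21 - 34) ≡ 14/48 mod 61. 48⁻¹ ≡ 14 (mod 61) since 48·14 = 672 ≡ 1, so λ ≡ 13.
  x = λ² - 34 - 21 = 169 - 55 ≡ 53; y = λ·(34 - 53) - 44 ≡ 14. → (53, 14)
4G: (53, 14) + (21, 58). λ = (58 - 14)/(21 - 53) ≡ 44/29 mod 61. 29⁻¹ ≡ 40 (mod 61) since 29·40 = 1160 ≡ 1, so λ ≡ 52.
  x = λ² - 53 - 21 = 2704 - 74 ≡ 7; y = λ·(53 - 7) - 14 ≡ 60. → (7, 60)
5G: (7, 60) + (21, 58). λ = (58 - 60)/(21 - 7) ≡ 59/14 mod 61. 14⁻¹ ≡ 48 (mod 61), so λ ≡ 26.
  x = λ² - 7 - 21 = 676 - 28 ≡ 38; y = λ·(7 - 38) - 60 ≡ 49. → (38, 49)
6G: (38, 49) + (21, 58). λ = (58 - 49)/(21 - 38) ≡ 9/44 mod 61. 44⁻¹ ≡ 43 (mod 61), so λ ≡ 21.
  x = λ² - 38 - 21 = 441 - 59 ≡ 16; y = λ·(38 - 16) - 49 ≡ 47. → (16, 47)
7G: (16, 47) + (21, 58). λ = (58 - 47)/(21 - 16) ≡ 11/5 mod 61. 5⁻¹ ≡ 49 (mod 61) since 5·49 = 245 ≡ 1, so λ ≡ 51.
  x = λ² - 16 - 21 = 2601 - 37 ≡ 2; y = λ·(16 - 2) - 47 ≡ 57. → (2, 57)
8G: (2, 57) + (21, 58). λ = (58 - 57)/(21 - 2) ≡ 1/19 mod 61. 19⁻¹ ≡ 45 (mod 61) since 19·45 = 855 ≡ 1, so λ ≡ 45.
  x = λ² - 2 - 21 = 2025 - 23 ≡ 50; y = λ·(2 - 50) - 57 ≡ 40. → (50, 40)
9G: (50, 40) + (21, 58). λ = (58 - 40)/(21 - 50) ≡ 18/32 mod 61. 32⁻¹ ≡ 21 (mod 61), so λ ≡ 12.
  x = λ² - 50 - 21 = 144 - 71 ≡ 12; y = λ·(50 - 12) - 40 ≡ 50. → (12, 50)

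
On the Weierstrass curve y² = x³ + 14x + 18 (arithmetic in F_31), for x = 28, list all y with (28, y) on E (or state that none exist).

x³ + 14x + 18 = 22362 ≡ 11 (mod 31).
11 is a non-residue mod 31; no y exists.

none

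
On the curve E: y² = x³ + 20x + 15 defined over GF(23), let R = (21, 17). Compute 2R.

tangent at (21, 17): λ = (3·21² + 20)/(2·17) ≡ 9/11. 11⁻¹ ≡ 21 (mod 23), so λ ≡ 9·21 ≡ 5.
  x = λ² - 21 - 21 = 25 - 42 ≡ 6; y = λ·(21 - 6) - 17 ≡ 12. → (6, 12)

(6, 12)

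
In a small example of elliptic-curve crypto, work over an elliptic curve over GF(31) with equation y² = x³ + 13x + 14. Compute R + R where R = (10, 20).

(18, 29)

tangent at (10, 20): λ = (3·10² + 13)/(2·20) ≡ 3/9. 9⁻¹ ≡ 7 (mod 31), so λ ≡ 3·7 ≡ 21.
  x = λ² - 10 - 10 = 441 - 20 ≡ 18; y = λ·(10 - 18) - 20 ≡ 29. → (18, 29)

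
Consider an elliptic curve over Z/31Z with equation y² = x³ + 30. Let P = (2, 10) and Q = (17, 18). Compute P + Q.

(20, 30)

(2, 10) + (17, 18). λ = (18 - 10)/(17 - 2) ≡ 8/15 mod 31. 15⁻¹ ≡ 29 (mod 31), so λ ≡ 15.
  x = λ² - 2 - 17 = 225 - 19 ≡ 20; y = λ·(2 - 20) - 10 ≡ 30. → (20, 30)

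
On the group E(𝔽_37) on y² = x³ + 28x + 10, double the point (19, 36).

tangent at (19, 36): λ = (3·19² + 28)/(2·36) ≡ 1/35. 35⁻¹ ≡ 18 (mod 37), so λ ≡ 1·18 ≡ 18.
  x = λ² - 19 - 19 = 324 - 38 ≡ 27; y = λ·(19 - 27) - 36 ≡ 5. → (27, 5)

(27, 5)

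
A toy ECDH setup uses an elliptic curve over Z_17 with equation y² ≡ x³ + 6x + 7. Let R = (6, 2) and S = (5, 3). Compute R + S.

(6, 2) + (5, 3). λ = (3 - 2)/(5 - 6) ≡ 1/16 mod 17. 16⁻¹ ≡ 16 (mod 17), so λ ≡ 16.
  x = λ² - 6 - 5 = 256 - 11 ≡ 7; y = λ·(6 - 7) - 2 ≡ 16. → (7, 16)

(7, 16)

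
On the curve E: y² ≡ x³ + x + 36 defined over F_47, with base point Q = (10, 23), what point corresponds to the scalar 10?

(16, 24)

Repeated addition: build up to 10Q.
2Q: tangent at (10, 23): λ = (3·10² + 1)/(2·23) ≡ 19/46. 46⁻¹ ≡ 46 (mod 47), so λ ≡ 19·46 ≡ 28.
  x = λ² - 10 - 10 = 784 - 20 ≡ 12; y = λ·(10 - 12) - 23 ≡ 15. → (12, 15)
3Q: (12, 15) + (10, 23). λ = (23 - 15)/(10 - 12) ≡ 8/45 mod 47. 45⁻¹ ≡ 23 (mod 47), so λ ≡ 43.
  x = λ² - 12 - 10 = 1849 - 22 ≡ 41; y = λ·(12 - 41) - 15 ≡ 7. → (41, 7)
4Q: (41, 7) + (10, 23). λ = (23 - 7)/(10 - 41) ≡ 16/16 mod 47. 16⁻¹ ≡ 3 (mod 47), so λ ≡ 1.
  x = λ² - 41 - 10 = 1 - 51 ≡ 44; y = λ·(41 - 44) - 7 ≡ 37. → (44, 37)
5Q: (44, 37) + (10, 23). λ = (23 - 37)/(10 - 44) ≡ 33/13 mod 47. 13⁻¹ ≡ 29 (mod 47) since 13·29 = 377 ≡ 1, so λ ≡ 17.
  x = λ² - 44 - 10 = 289 - 54 ≡ 0; y = λ·(44 - 0) - 37 ≡ 6. → (0, 6)
6Q: (0, 6) + (10, 23). λ = (23 - 6)/(10 - 0) ≡ 17/10 mod 47. 10⁻¹ ≡ 33 (mod 47), so λ ≡ 44.
  x = λ² - 0 - 10 = 1936 - 10 ≡ 46; y = λ·(0 - 46) - 6 ≡ 38. → (46, 38)
7Q: (46, 38) + (10, 23). λ = (23 - 38)/(10 - 46) ≡ 32/11 mod 47. 11⁻¹ ≡ 30 (mod 47) since 11·30 = 330 ≡ 1, so λ ≡ 20.
  x = λ² - 46 - 10 = 400 - 56 ≡ 15; y = λ·(46 - 15) - 38 ≡ 18. → (15, 18)
8Q: (15, 18) + (10, 23). λ = (23 - 18)/(10 - 15) ≡ 5/42 mod 47. 42⁻¹ ≡ 28 (mod 47) since 42·28 = 1176 ≡ 1, so λ ≡ 46.
  x = λ² - 15 - 10 = 2116 - 25 ≡ 23; y = λ·(15 - 23) - 18 ≡ 37. → (23, 37)
9Q: (23, 37) + (10, 23). λ = (23 - 37)/(10 - 23) ≡ 33/34 mod 47. 34⁻¹ ≡ 18 (mod 47), so λ ≡ 30.
  x = λ² - 23 - 10 = 900 - 33 ≡ 21; y = λ·(23 - 21) - 37 ≡ 23. → (21, 23)
10Q: (21, 23) + (10, 23). λ = (23 - 23)/(10 - 21) ≡ 0/36 mod 47. 36⁻¹ ≡ 17 (mod 47) since 36·17 = 612 ≡ 1, so λ ≡ 0.
  x = λ² - 21 - 10 = 0 - 31 ≡ 16; y = λ·(21 - 16) - 23 ≡ 24. → (16, 24)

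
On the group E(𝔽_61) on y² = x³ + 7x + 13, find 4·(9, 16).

Write G = (9, 16).
Repeated addition: build up to 4G.
2G: tangent at (9, 16): λ = (3·9² + 7)/(2·16) ≡ 6/32. 32⁻¹ ≡ 21 (mod 61), so λ ≡ 6·21 ≡ 4.
  x = λ² - 9 - 9 = 16 - 18 ≡ 59; y = λ·(9 - 59) - 16 ≡ 28. → (59, 28)
3G: (59, 28) + (9, 16). λ = (16 - 28)/(9 - 59) ≡ 49/11 mod 61. 11⁻¹ ≡ 50 (mod 61) since 11·50 = 550 ≡ 1, so λ ≡ 10.
  x = λ² - 59 - 9 = 100 - 68 ≡ 32; y = λ·(59 - 32) - 28 ≡ 59. → (32, 59)
4G: (32, 59) + (9, 16). λ = (16 - 59)/(9 - 32) ≡ 18/38 mod 61. 38⁻¹ ≡ 53 (mod 61) since 38·53 = 2014 ≡ 1, so λ ≡ 39.
  x = λ² - 32 - 9 = 1521 - 41 ≡ 16; y = λ·(32 - 16) - 59 ≡ 16. → (16, 16)

(16, 16)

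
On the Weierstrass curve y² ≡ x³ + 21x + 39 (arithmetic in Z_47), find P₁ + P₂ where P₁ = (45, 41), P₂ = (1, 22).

(15, 4)

(45, 41) + (1, 22). λ = (22 - 41)/(1 - 45) ≡ 28/3 mod 47. 3⁻¹ ≡ 16 (mod 47) since 3·16 = 48 ≡ 1, so λ ≡ 25.
  x = λ² - 45 - 1 = 625 - 46 ≡ 15; y = λ·(45 - 15) - 41 ≡ 4. → (15, 4)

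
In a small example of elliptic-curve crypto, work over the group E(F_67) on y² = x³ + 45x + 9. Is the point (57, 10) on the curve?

yes

y² = 10² ≡ 33; x³ + 45x + 9 = 187767 ≡ 33 (mod 67). 33 = 33.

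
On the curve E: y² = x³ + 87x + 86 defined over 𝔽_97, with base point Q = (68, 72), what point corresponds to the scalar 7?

Repeated addition: build up to 7Q.
2Q: tangent at (68, 72): λ = (3·68² + 87)/(2·72) ≡ 88/47. 47⁻¹ ≡ 64 (mod 97) since 47·64 = 3008 ≡ 1, so λ ≡ 88·64 ≡ 6.
  x = λ² - 68 - 68 = 36 - 136 ≡ 94; y = λ·(68 - 94) - 72 ≡ 63. → (94, 63)
3Q: (94, 63) + (68, 72). λ = (72 - 63)/(68 - 94) ≡ 9/71 mod 97. 71⁻¹ ≡ 41 (mod 97) since 71·41 = 2911 ≡ 1, so λ ≡ 78.
  x = λ² - 94 - 68 = 6084 - 162 ≡ 5; y = λ·(94 - 5) - 63 ≡ 89. → (5, 89)
4Q: (5, 89) + (68, 72). λ = (72 - 89)/(68 - 5) ≡ 80/63 mod 97. 63⁻¹ ≡ 77 (mod 97) since 63·77 = 4851 ≡ 1, so λ ≡ 49.
  x = λ² - 5 - 68 = 2401 - 73 ≡ 0; y = λ·(5 - 0) - 89 ≡ 59. → (0, 59)
5Q: (0, 59) + (68, 72). λ = (72 - 59)/(68 - 0) ≡ 13/68 mod 97. 68⁻¹ ≡ 10 (mod 97) since 68·10 = 680 ≡ 1, so λ ≡ 33.
  x = λ² - 0 - 68 = 1089 - 68 ≡ 51; y = λ·(0 - 51) - 59 ≡ 4. → (51, 4)
6Q: (51, 4) + (68, 72). λ = (72 - 4)/(68 - 51) ≡ 68/17 mod 97. 17⁻¹ ≡ 40 (mod 97) since 17·40 = 680 ≡ 1, so λ ≡ 4.
  x = λ² - 51 - 68 = 16 - 119 ≡ 91; y = λ·(51 - 91) - 4 ≡ 30. → (91, 30)
7Q: (91, 30) + (68, 72). λ = (72 - 30)/(68 - 91) ≡ 42/74 mod 97. 74⁻¹ ≡ 59 (mod 97), so λ ≡ 53.
  x = λ² - 91 - 68 = 2809 - 159 ≡ 31; y = λ·(91 - 31) - 30 ≡ 46. → (31, 46)

(31, 46)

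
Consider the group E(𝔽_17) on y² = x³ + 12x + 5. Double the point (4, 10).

(1, 16)

tangent at (4, 10): λ = (3·4² + 12)/(2·10) ≡ 9/3. 3⁻¹ ≡ 6 (mod 17) since 3·6 = 18 ≡ 1, so λ ≡ 9·6 ≡ 3.
  x = λ² - 4 - 4 = 9 - 8 ≡ 1; y = λ·(4 - 1) - 10 ≡ 16. → (1, 16)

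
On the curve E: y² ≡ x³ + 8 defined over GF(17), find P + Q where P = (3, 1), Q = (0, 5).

(12, 11)

(3, 1) + (0, 5). λ = (5 - 1)/(0 - 3) ≡ 4/14 mod 17. 14⁻¹ ≡ 11 (mod 17), so λ ≡ 10.
  x = λ² - 3 - 0 = 100 - 3 ≡ 12; y = λ·(3 - 12) - 1 ≡ 11. → (12, 11)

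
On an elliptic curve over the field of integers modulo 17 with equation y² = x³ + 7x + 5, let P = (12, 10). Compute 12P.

(6, 12)

Double-and-add on 12 = (1100)₂. Start with P = (12, 10) for the leading 1-bit.
double: tangent at (12, 10): λ = (3·12² + 7)/(2·10) ≡ 14/3. 3⁻¹ ≡ 6 (mod 17), so λ ≡ 14·6 ≡ 16.
  x = λ² - 12 - 12 = 256 - 24 ≡ 11; y = λ·(12 - 11) - 10 ≡ 6. → (11, 6)
add P: (11, 6) + (12, 10). λ = (10 - 6)/(12 - 11) ≡ 4/1 mod 17. 1⁻¹ ≡ 1 (mod 17), so λ ≡ 4.
  x = λ² - 11 - 12 = 16 - 23 ≡ 10; y = λ·(11 - 10) - 6 ≡ 15. → (10, 15)
double: tangent at (10, 15): λ = (3·10² + 7)/(2·15) ≡ 1/13. 13⁻¹ ≡ 4 (mod 17), so λ ≡ 1·4 ≡ 4.
  x = λ² - 10 - 10 = 16 - 20 ≡ 13; y = λ·(10 - 13) - 15 ≡ 7. → (13, 7)
double: tangent at (13, 7): λ = (3·13² + 7)/(2·7) ≡ 4/14. 14⁻¹ ≡ 11 (mod 17) since 14·11 = 154 ≡ 1, so λ ≡ 4·11 ≡ 10.
  x = λ² - 13 - 13 = 100 - 26 ≡ 6; y = λ·(13 - 6) - 7 ≡ 12. → (6, 12)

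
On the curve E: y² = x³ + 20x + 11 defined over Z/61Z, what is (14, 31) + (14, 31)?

(37, 15)

tangent at (14, 31): λ = (3·14² + 20)/(2·31) ≡ 59/1. 1⁻¹ ≡ 1 (mod 61) since 1·1 = 1 ≡ 1, so λ ≡ 59·1 ≡ 59.
  x = λ² - 14 - 14 = 3481 - 28 ≡ 37; y = λ·(14 - 37) - 31 ≡ 15. → (37, 15)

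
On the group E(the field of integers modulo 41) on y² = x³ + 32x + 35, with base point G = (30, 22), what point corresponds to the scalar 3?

Repeated addition: build up to 3G.
2G: tangent at (30, 22): λ = (3·30² + 32)/(2·22) ≡ 26/3. 3⁻¹ ≡ 14 (mod 41) since 3·14 = 42 ≡ 1, so λ ≡ 26·14 ≡ 36.
  x = λ² - 30 - 30 = 1296 - 60 ≡ 6; y = λ·(30 - 6) - 22 ≡ 22. → (6, 22)
3G: (6, 22) + (30, 22). λ = (22 - 22)/(30 - 6) ≡ 0/24 mod 41. 24⁻¹ ≡ 12 (mod 41) since 24·12 = 288 ≡ 1, so λ ≡ 0.
  x = λ² - 6 - 30 = 0 - 36 ≡ 5; y = λ·(6 - 5) - 22 ≡ 19. → (5, 19)

(5, 19)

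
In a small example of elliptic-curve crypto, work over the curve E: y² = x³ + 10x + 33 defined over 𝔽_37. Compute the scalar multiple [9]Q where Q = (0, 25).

Double-and-add on 9 = (1001)₂. Start with Q = (0, 25) for the leading 1-bit.
double: tangent at (0, 25): λ = (3·0² + 10)/(2·25) ≡ 10/13. 13⁻¹ ≡ 20 (mod 37), so λ ≡ 10·20 ≡ 15.
  x = λ² - 0 - 0 = 225 - 0 ≡ 3; y = λ·(0 - 3) - 25 ≡ 4. → (3, 4)
double: tangent at (3, 4): λ = (3·3² + 10)/(2·4) ≡ 0/8. 8⁻¹ ≡ 14 (mod 37), so λ ≡ 0·14 ≡ 0.
  x = λ² - 3 - 3 = 0 - 6 ≡ 31; y = λ·(3 - 31) - 4 ≡ 33. → (31, 33)
double: tangent at (31, 33): λ = (3·31² + 10)/(2·33) ≡ 7/29. 29⁻¹ ≡ 23 (mod 37) since 29·23 = 667 ≡ 1, so λ ≡ 7·23 ≡ 13.
  x = λ² - 31 - 31 = 169 - 62 ≡ 33; y = λ·(31 - 33) - 33 ≡ 15. → (33, 15)
add Q: (33, 15) + (0, 25). λ = (25 - 15)/(0 - 33) ≡ 10/4 mod 37. 4⁻¹ ≡ 28 (mod 37), so λ ≡ 21.
  x = λ² - 33 - 0 = 441 - 33 ≡ 1; y = λ·(33 - 1) - 15 ≡ 28. → (1, 28)

(1, 28)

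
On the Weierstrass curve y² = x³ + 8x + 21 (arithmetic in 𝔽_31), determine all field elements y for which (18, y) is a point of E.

13, 18

x³ + 8x + 21 = 5997 ≡ 14 (mod 31).
Square roots of 14 mod 31: 13 and 18 (since 13² = 169 ≡ 14).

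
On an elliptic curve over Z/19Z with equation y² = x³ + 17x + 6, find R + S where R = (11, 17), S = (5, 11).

(11, 17) + (5, 11). λ = (11 - 17)/(5 - 11) ≡ 13/13 mod 19. 13⁻¹ ≡ 3 (mod 19) since 13·3 = 39 ≡ 1, so λ ≡ 1.
  x = λ² - 11 - 5 = 1 - 16 ≡ 4; y = λ·(11 - 4) - 17 ≡ 9. → (4, 9)

(4, 9)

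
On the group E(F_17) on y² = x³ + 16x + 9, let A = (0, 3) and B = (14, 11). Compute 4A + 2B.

O

First 4A:
Repeated addition: build up to 4A.
2A: tangent at (0, 3): λ = (3·0² + 16)/(2·3) ≡ 16/6. 6⁻¹ ≡ 3 (mod 17), so λ ≡ 16·3 ≡ 14.
  x = λ² - 0 - 0 = 196 - 0 ≡ 9; y = λ·(0 - 9) - 3 ≡ 7. → (9, 7)
3A: (9, 7) + (0, 3). λ = (3 - 7)/(0 - 9) ≡ 13/8 mod 17. 8⁻¹ ≡ 15 (mod 17) since 8·15 = 120 ≡ 1, so λ ≡ 8.
  x = λ² - 9 - 0 = 64 - 9 ≡ 4; y = λ·(9 - 4) - 7 ≡ 16. → (4, 16)
4A: (4, 16) + (0, 3). λ = (3 - 16)/(0 - 4) ≡ 4/13 mod 17. 13⁻¹ ≡ 4 (mod 17) since 13·4 = 52 ≡ 1, so λ ≡ 16.
  x = λ² - 4 - 0 = 256 - 4 ≡ 14; y = λ·(4 - 14) - 16 ≡ 11. → (14, 11)
4A = (14, 11).
Next 2B:
Repeated addition: build up to 2B.
2B: tangent at (14, 11): λ = (3·14² + 16)/(2·11) ≡ 9/5. 5⁻¹ ≡ 7 (mod 17) since 5·7 = 35 ≡ 1, so λ ≡ 9·7 ≡ 12.
  x = λ² - 14 - 14 = 144 - 28 ≡ 14; y = λ·(14 - 14) - 11 ≡ 6. → (14, 6)
2B = (14, 6).
Finally 4A + 2B:
(14, 11) + (14, 6): same x and y₁ ≡ -y₂, so the sum is ∞.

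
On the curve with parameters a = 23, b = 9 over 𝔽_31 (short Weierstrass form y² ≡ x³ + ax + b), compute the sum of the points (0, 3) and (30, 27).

(19, 19)

(0, 3) + (30, 27). λ = (27 - 3)/(30 - 0) ≡ 24/30 mod 31. 30⁻¹ ≡ 30 (mod 31), so λ ≡ 7.
  x = λ² - 0 - 30 = 49 - 30 ≡ 19; y = λ·(0 - 19) - 3 ≡ 19. → (19, 19)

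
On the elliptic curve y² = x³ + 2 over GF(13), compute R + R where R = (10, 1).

tangent at (10, 1): λ = (3·10² + 0)/(2·1) ≡ 1/2. 2⁻¹ ≡ 7 (mod 13), so λ ≡ 1·7 ≡ 7.
  x = λ² - 10 - 10 = 49 - 20 ≡ 3; y = λ·(10 - 3) - 1 ≡ 9. → (3, 9)

(3, 9)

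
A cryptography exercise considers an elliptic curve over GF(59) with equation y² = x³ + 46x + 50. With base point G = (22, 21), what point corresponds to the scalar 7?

Repeated addition: build up to 7G.
2G: tangent at (22, 21): λ = (3·22² + 46)/(2·21) ≡ 23/42. 42⁻¹ ≡ 52 (mod 59), so λ ≡ 23·52 ≡ 16.
  x = λ² - 22 - 22 = 256 - 44 ≡ 35; y = λ·(22 - 35) - 21 ≡ 7. → (35, 7)
3G: (35, 7) + (22, 21). λ = (21 - 7)/(22 - 35) ≡ 14/46 mod 59. 46⁻¹ ≡ 9 (mod 59) since 46·9 = 414 ≡ 1, so λ ≡ 8.
  x = λ² - 35 - 22 = 64 - 57 ≡ 7; y = λ·(35 - 7) - 7 ≡ 40. → (7, 40)
4G: (7, 40) + (22, 21). λ = (21 - 40)/(22 - 7) ≡ 40/15 mod 59. 15⁻¹ ≡ 4 (mod 59), so λ ≡ 42.
  x = λ² - 7 - 22 = 1764 - 29 ≡ 24; y = λ·(7 - 24) - 40 ≡ 13. → (24, 13)
5G: (24, 13) + (22, 21). λ = (21 - 13)/(22 - 24) ≡ 8/57 mod 59. 57⁻¹ ≡ 29 (mod 59) since 57·29 = 1653 ≡ 1, so λ ≡ 55.
  x = λ² - 24 - 22 = 3025 - 46 ≡ 29; y = λ·(24 - 29) - 13 ≡ 7. → (29, 7)
6G: (29, 7) + (22, 21). λ = (21 - 7)/(22 - 29) ≡ 14/52 mod 59. 52⁻¹ ≡ 42 (mod 59), so λ ≡ 57.
  x = λ² - 29 - 22 = 3249 - 51 ≡ 12; y = λ·(29 - 12) - 7 ≡ 18. → (12, 18)
7G: (12, 18) + (22, 21). λ = (21 - 18)/(22 - 12) ≡ 3/10 mod 59. 10⁻¹ ≡ 6 (mod 59) since 10·6 = 60 ≡ 1, so λ ≡ 18.
  x = λ² - 12 - 22 = 324 - 34 ≡ 54; y = λ·(12 - 54) - 18 ≡ 52. → (54, 52)

(54, 52)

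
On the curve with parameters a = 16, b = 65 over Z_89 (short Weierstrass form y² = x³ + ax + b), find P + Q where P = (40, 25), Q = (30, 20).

(40, 25) + (30, 20). λ = (20 - 25)/(30 - 40) ≡ 84/79 mod 89. 79⁻¹ ≡ 80 (mod 89) since 79·80 = 6320 ≡ 1, so λ ≡ 45.
  x = λ² - 40 - 30 = 2025 - 70 ≡ 86; y = λ·(40 - 86) - 25 ≡ 41. → (86, 41)

(86, 41)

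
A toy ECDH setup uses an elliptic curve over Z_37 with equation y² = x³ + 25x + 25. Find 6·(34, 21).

Write P = (34, 21).
Double-and-add on 6 = (110)₂. Start with P = (34, 21) for the leading 1-bit.
double: tangent at (34, 21): λ = (3·34² + 25)/(2·21) ≡ 15/5. 5⁻¹ ≡ 15 (mod 37), so λ ≡ 15·15 ≡ 3.
  x = λ² - 34 - 34 = 9 - 68 ≡ 15; y = λ·(34 - 15) - 21 ≡ 36. → (15, 36)
add P: (15, 36) + (34, 21). λ = (21 - 36)/(34 - 15) ≡ 22/19 mod 37. 19⁻¹ ≡ 2 (mod 37) since 19·2 = 38 ≡ 1, so λ ≡ 7.
  x = λ² - 15 - 34 = 49 - 49 ≡ 0; y = λ·(15 - 0) - 36 ≡ 32. → (0, 32)
double: tangent at (0, 32): λ = (3·0² + 25)/(2·32) ≡ 25/27. 27⁻¹ ≡ 11 (mod 37), so λ ≡ 25·11 ≡ 16.
  x = λ² - 0 - 0 = 256 - 0 ≡ 34; y = λ·(0 - 34) - 32 ≡ 16. → (34, 16)

(34, 16)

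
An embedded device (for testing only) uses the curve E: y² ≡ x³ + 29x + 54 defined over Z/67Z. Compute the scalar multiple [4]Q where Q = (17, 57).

Repeated addition: build up to 4Q.
2Q: tangent at (17, 57): λ = (3·17² + 29)/(2·57) ≡ 25/47. 47⁻¹ ≡ 10 (mod 67), so λ ≡ 25·10 ≡ 49.
  x = λ² - 17 - 17 = 2401 - 34 ≡ 22; y = λ·(17 - 22) - 57 ≡ 33. → (22, 33)
3Q: (22, 33) + (17, 57). λ = (57 - 33)/(17 - 22) ≡ 24/62 mod 67. 62⁻¹ ≡ 40 (mod 67) since 62·40 = 2480 ≡ 1, so λ ≡ 22.
  x = λ² - 22 - 17 = 484 - 39 ≡ 43; y = λ·(22 - 43) - 33 ≡ 41. → (43, 41)
4Q: (43, 41) + (17, 57). λ = (57 - 41)/(17 - 43) ≡ 16/41 mod 67. 41⁻¹ ≡ 18 (mod 67), so λ ≡ 20.
  x = λ² - 43 - 17 = 400 - 60 ≡ 5; y = λ·(43 - 5) - 41 ≡ 49. → (5, 49)

(5, 49)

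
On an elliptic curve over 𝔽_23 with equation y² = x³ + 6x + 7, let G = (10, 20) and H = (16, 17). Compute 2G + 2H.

(2, 2)

First 2G:
Repeated addition: build up to 2G.
2G: tangent at (10, 20): λ = (3·10² + 6)/(2·20) ≡ 7/17. 17⁻¹ ≡ 19 (mod 23) since 17·19 = 323 ≡ 1, so λ ≡ 7·19 ≡ 18.
  x = λ² - 10 - 10 = 324 - 20 ≡ 5; y = λ·(10 - 5) - 20 ≡ 1. → (5, 1)
2G = (5, 1).
Next 2H:
Repeated addition: build up to 2H.
2H: tangent at (16, 17): λ = (3·16² + 6)/(2·17) ≡ 15/11. 11⁻¹ ≡ 21 (mod 23), so λ ≡ 15·21 ≡ 16.
  x = λ² - 16 - 16 = 256 - 32 ≡ 17; y = λ·(16 - 17) - 17 ≡ 13. → (17, 13)
2H = (17, 13).
Finally 2G + 2H:
(5, 1) + (17, 13). λ = (13 - 1)/(17 - 5) ≡ 12/12 mod 23. 12⁻¹ ≡ 2 (mod 23), so λ ≡ 1.
  x = λ² - 5 - 17 = 1 - 22 ≡ 2; y = λ·(5 - 2) - 1 ≡ 2. → (2, 2)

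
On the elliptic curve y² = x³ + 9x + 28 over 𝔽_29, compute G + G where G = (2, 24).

tangent at (2, 24): λ = (3·2² + 9)/(2·24) ≡ 21/19. 19⁻¹ ≡ 26 (mod 29), so λ ≡ 21·26 ≡ 24.
  x = λ² - 2 - 2 = 576 - 4 ≡ 21; y = λ·(2 - 21) - 24 ≡ 13. → (21, 13)

(21, 13)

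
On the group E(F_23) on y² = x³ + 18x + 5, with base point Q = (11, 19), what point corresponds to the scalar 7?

O

Repeated addition: build up to 7Q.
2Q: tangent at (11, 19): λ = (3·11² + 18)/(2·19) ≡ 13/15. 15⁻¹ ≡ 20 (mod 23), so λ ≡ 13·20 ≡ 7.
  x = λ² - 11 - 11 = 49 - 22 ≡ 4; y = λ·(11 - 4) - 19 ≡ 7. → (4, 7)
3Q: (4, 7) + (11, 19). λ = (19 - 7)/(11 - 4) ≡ 12/7 mod 23. 7⁻¹ ≡ 10 (mod 23) since 7·10 = 70 ≡ 1, so λ ≡ 5.
  x = λ² - 4 - 11 = 25 - 15 ≡ 10; y = λ·(4 - 10) - 7 ≡ 9. → (10, 9)
4Q: (10, 9) + (11, 19). λ = (19 - 9)/(11 - 10) ≡ 10/1 mod 23. 1⁻¹ ≡ 1 (mod 23), so λ ≡ 10.
  x = λ² - 10 - 11 = 100 - 21 ≡ 10; y = λ·(10 - 10) - 9 ≡ 14. → (10, 14)
5Q: (10, 14) + (11, 19). λ = (19 - 14)/(11 - 10) ≡ 5/1 mod 23. 1⁻¹ ≡ 1 (mod 23), so λ ≡ 5.
  x = λ² - 10 - 11 = 25 - 21 ≡ 4; y = λ·(10 - 4) - 14 ≡ 16. → (4, 16)
6Q: (4, 16) + (11, 19). λ = (19 - 16)/(11 - 4) ≡ 3/7 mod 23. 7⁻¹ ≡ 10 (mod 23), so λ ≡ 7.
  x = λ² - 4 - 11 = 49 - 15 ≡ 11; y = λ·(4 - 11) - 16 ≡ 4. → (11, 4)
7Q: (11, 4) + (11, 19): same x and y₁ ≡ -y₂, so the sum is the point at infinity.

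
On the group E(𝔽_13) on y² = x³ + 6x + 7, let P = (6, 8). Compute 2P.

tangent at (6, 8): λ = (3·6² + 6)/(2·8) ≡ 10/3. 3⁻¹ ≡ 9 (mod 13) since 3·9 = 27 ≡ 1, so λ ≡ 10·9 ≡ 12.
  x = λ² - 6 - 6 = 144 - 12 ≡ 2; y = λ·(6 - 2) - 8 ≡ 1. → (2, 1)

(2, 1)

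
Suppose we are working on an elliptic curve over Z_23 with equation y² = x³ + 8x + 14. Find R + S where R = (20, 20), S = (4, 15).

(20, 20) + (4, 15). λ = (15 - 20)/(4 - 20) ≡ 18/7 mod 23. 7⁻¹ ≡ 10 (mod 23) since 7·10 = 70 ≡ 1, so λ ≡ 19.
  x = λ² - 20 - 4 = 361 - 24 ≡ 15; y = λ·(20 - 15) - 20 ≡ 6. → (15, 6)

(15, 6)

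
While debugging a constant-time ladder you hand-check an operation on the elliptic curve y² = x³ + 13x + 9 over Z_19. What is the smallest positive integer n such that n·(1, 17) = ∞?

2P: tangent at (1, 17): λ = (3·1² + 13)/(2·17) ≡ 16/15. 15⁻¹ ≡ 14 (mod 19) since 15·14 = 210 ≡ 1, so λ ≡ 16·14 ≡ 15.
  x = λ² - 1 - 1 = 225 - 2 ≡ 14; y = λ·(1 - 14) - 17 ≡ 16. → (14, 16)
3P: (14, 16) + (1, 17). λ = (17 - 16)/(1 - 14) ≡ 1/6 mod 19. 6⁻¹ ≡ 16 (mod 19), so λ ≡ 16.
  x = λ² - 14 - 1 = 256 - 15 ≡ 13; y = λ·(14 - 13) - 16 ≡ 0. → (13, 0)
4P: (13, 0) + (1, 17). λ = (17 - 0)/(1 - 13) ≡ 17/7 mod 19. 7⁻¹ ≡ 11 (mod 19) since 7·11 = 77 ≡ 1, so λ ≡ 16.
  x = λ² - 13 - 1 = 256 - 14 ≡ 14; y = λ·(13 - 14) - 0 ≡ 3. → (14, 3)
5P: (14, 3) + (1, 17). λ = (17 - 3)/(1 - 14) ≡ 14/6 mod 19. 6⁻¹ ≡ 16 (mod 19), so λ ≡ 15.
  x = λ² - 14 - 1 = 225 - 15 ≡ 1; y = λ·(14 - 1) - 3 ≡ 2. → (1, 2)
6P: (1, 2) + (1, 17): same x and y₁ ≡ -y₂, so the sum is ∞.
6P = ∞, so the order is 6.

6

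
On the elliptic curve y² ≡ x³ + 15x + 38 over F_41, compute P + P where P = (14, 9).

(18, 21)

tangent at (14, 9): λ = (3·14² + 15)/(2·9) ≡ 29/18. 18⁻¹ ≡ 16 (mod 41) since 18·16 = 288 ≡ 1, so λ ≡ 29·16 ≡ 13.
  x = λ² - 14 - 14 = 169 - 28 ≡ 18; y = λ·(14 - 18) - 9 ≡ 21. → (18, 21)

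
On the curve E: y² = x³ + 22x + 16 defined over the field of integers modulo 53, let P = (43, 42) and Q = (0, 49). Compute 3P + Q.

(4, 50)

First 3P:
Repeated addition: build up to 3P.
2P: tangent at (43, 42): λ = (3·43² + 22)/(2·42) ≡ 4/31. 31⁻¹ ≡ 12 (mod 53) since 31·12 = 372 ≡ 1, so λ ≡ 4·12 ≡ 48.
  x = λ² - 43 - 43 = 2304 - 86 ≡ 45; y = λ·(43 - 45) - 42 ≡ 21. → (45, 21)
3P: (45, 21) + (43, 42). λ = (42 - 21)/(43 - 45) ≡ 21/51 mod 53. 51⁻¹ ≡ 26 (mod 53), so λ ≡ 16.
  x = λ² - 45 - 43 = 256 - 88 ≡ 9; y = λ·(45 - 9) - 21 ≡ 25. → (9, 25)
3P = (9, 25).
Finally 3P + Q:
(9, 25) + (0, 49). λ = (49 - 25)/(0 - 9) ≡ 24/44 mod 53. 44⁻¹ ≡ 47 (mod 53), so λ ≡ 15.
  x = λ² - 9 - 0 = 225 - 9 ≡ 4; y = λ·(9 - 4) - 25 ≡ 50. → (4, 50)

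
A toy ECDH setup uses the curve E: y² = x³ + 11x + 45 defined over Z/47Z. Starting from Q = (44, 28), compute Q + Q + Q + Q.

Repeated addition: build up to 4Q.
2Q: tangent at (44, 28): λ = (3·44² + 11)/(2·28) ≡ 38/9. 9⁻¹ ≡ 21 (mod 47) since 9·21 = 189 ≡ 1, so λ ≡ 38·21 ≡ 46.
  x = λ² - 44 - 44 = 2116 - 88 ≡ 7; y = λ·(44 - 7) - 28 ≡ 29. → (7, 29)
3Q: (7, 29) + (44, 28). λ = (28 - 29)/(44 - 7) ≡ 46/37 mod 47. 37⁻¹ ≡ 14 (mod 47), so λ ≡ 33.
  x = λ² - 7 - 44 = 1089 - 51 ≡ 4; y = λ·(7 - 4) - 29 ≡ 23. → (4, 23)
4Q: (4, 23) + (44, 28). λ = (28 - 23)/(44 - 4) ≡ 5/40 mod 47. 40⁻¹ ≡ 20 (mod 47), so λ ≡ 6.
  x = λ² - 4 - 44 = 36 - 48 ≡ 35; y = λ·(4 - 35) - 23 ≡ 26. → (35, 26)

(35, 26)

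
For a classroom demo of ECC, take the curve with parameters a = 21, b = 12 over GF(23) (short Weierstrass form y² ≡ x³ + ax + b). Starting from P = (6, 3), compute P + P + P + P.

(8, 18)

Double-and-add on 4 = (100)₂. Start with P = (6, 3) for the leading 1-bit.
double: tangent at (6, 3): λ = (3·6² + 21)/(2·3) ≡ 14/6. 6⁻¹ ≡ 4 (mod 23), so λ ≡ 14·4 ≡ 10.
  x = λ² - 6 - 6 = 100 - 12 ≡ 19; y = λ·(6 - 19) - 3 ≡ 5. → (19, 5)
double: tangent at (19, 5): λ = (3·19² + 21)/(2·5) ≡ 0/10. 10⁻¹ ≡ 7 (mod 23) since 10·7 = 70 ≡ 1, so λ ≡ 0·7 ≡ 0.
  x = λ² - 19 - 19 = 0 - 38 ≡ 8; y = λ·(19 - 8) - 5 ≡ 18. → (8, 18)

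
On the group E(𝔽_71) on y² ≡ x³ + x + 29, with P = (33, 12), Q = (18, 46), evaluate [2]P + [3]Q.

(30, 47)

First 2P:
Repeated addition: build up to 2P.
2P: tangent at (33, 12): λ = (3·33² + 1)/(2·12) ≡ 2/24. 24⁻¹ ≡ 3 (mod 71) since 24·3 = 72 ≡ 1, so λ ≡ 2·3 ≡ 6.
  x = λ² - 33 - 33 = 36 - 66 ≡ 41; y = λ·(33 - 41) - 12 ≡ 11. → (41, 11)
2P = (41, 11).
Next 3Q:
Repeated addition: build up to 3Q.
2Q: tangent at (18, 46): λ = (3·18² + 1)/(2·46) ≡ 50/21. 21⁻¹ ≡ 44 (mod 71) since 21·44 = 924 ≡ 1, so λ ≡ 50·44 ≡ 70.
  x = λ² - 18 - 18 = 4900 - 36 ≡ 36; y = λ·(18 - 36) - 46 ≡ 43. → (36, 43)
3Q: (36, 43) + (18, 46). λ = (46 - 43)/(18 - 36) ≡ 3/53 mod 71. 53⁻¹ ≡ 67 (mod 71), so λ ≡ 59.
  x = λ² - 36 - 18 = 3481 - 54 ≡ 19; y = λ·(36 - 19) - 43 ≡ 37. → (19, 37)
3Q = (19, 37).
Finally 2P + 3Q:
(41, 11) + (19, 37). λ = (37 - 11)/(19 - 41) ≡ 26/49 mod 71. 49⁻¹ ≡ 29 (mod 71), so λ ≡ 44.
  x = λ² - 41 - 19 = 1936 - 60 ≡ 30; y = λ·(41 - 30) - 11 ≡ 47. → (30, 47)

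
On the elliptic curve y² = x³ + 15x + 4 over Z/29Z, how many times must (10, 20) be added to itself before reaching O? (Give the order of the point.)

2P: tangent at (10, 20): λ = (3·10² + 15)/(2·20) ≡ 25/11. 11⁻¹ ≡ 8 (mod 29), so λ ≡ 25·8 ≡ 26.
  x = λ² - 10 - 10 = 676 - 20 ≡ 18; y = λ·(10 - 18) - 20 ≡ 4. → (18, 4)
3P: (18, 4) + (10, 20). λ = (20 - 4)/(10 - 18) ≡ 16/21 mod 29. 21⁻¹ ≡ 18 (mod 29) since 21·18 = 378 ≡ 1, so λ ≡ 27.
  x = λ² - 18 - 10 = 729 - 28 ≡ 5; y = λ·(18 - 5) - 4 ≡ 28. → (5, 28)
4P: (5, 28) + (10, 20). λ = (20 - 28)/(10 - 5) ≡ 21/5 mod 29. 5⁻¹ ≡ 6 (mod 29) since 5·6 = 30 ≡ 1, so λ ≡ 10.
  x = λ² - 5 - 10 = 100 - 15 ≡ 27; y = λ·(5 - 27) - 28 ≡ 13. → (27, 13)
5P: (27, 13) + (10, 20). λ = (20 - 13)/(10 - 27) ≡ 7/12 mod 29. 12⁻¹ ≡ 17 (mod 29) since 12·17 = 204 ≡ 1, so λ ≡ 3.
  x = λ² - 27 - 10 = 9 - 37 ≡ 1; y = λ·(27 - 1) - 13 ≡ 7. → (1, 7)
6P: (1, 7) + (10, 20). λ = (20 - 7)/(10 - 1) ≡ 13/9 mod 29. 9⁻¹ ≡ 13 (mod 29) since 9·13 = 117 ≡ 1, so λ ≡ 24.
  x = λ² - 1 - 10 = 576 - 11 ≡ 14; y = λ·(1 - 14) - 7 ≡ 0. → (14, 0)
7P: (14, 0) + (10, 20). λ = (20 - 0)/(10 - 14) ≡ 20/25 mod 29. 25⁻¹ ≡ 7 (mod 29), so λ ≡ 24.
  x = λ² - 14 - 10 = 576 - 24 ≡ 1; y = λ·(14 - 1) - 0 ≡ 22. → (1, 22)
8P: (1, 22) + (10, 20). λ = (20 - 22)/(10 - 1) ≡ 27/9 mod 29. 9⁻¹ ≡ 13 (mod 29), so λ ≡ 3.
  x = λ² - 1 - 10 = 9 - 11 ≡ 27; y = λ·(1 - 27) - 22 ≡ 16. → (27, 16)
9P: (27, 16) + (10, 20). λ = (20 - 16)/(10 - 27) ≡ 4/12 mod 29. 12⁻¹ ≡ 17 (mod 29), so λ ≡ 10.
  x = λ² - 27 - 10 = 100 - 37 ≡ 5; y = λ·(27 - 5) - 16 ≡ 1. → (5, 1)
10P: (5, 1) + (10, 20). λ = (20 - 1)/(10 - 5) ≡ 19/5 mod 29. 5⁻¹ ≡ 6 (mod 29), so λ ≡ 27.
  x = λ² - 5 - 10 = 729 - 15 ≡ 18; y = λ·(5 - 18) - 1 ≡ 25. → (18, 25)
11P: (18, 25) + (10, 20). λ = (20 - 25)/(10 - 18) ≡ 24/21 mod 29. 21⁻¹ ≡ 18 (mod 29), so λ ≡ 26.
  x = λ² - 18 - 10 = 676 - 28 ≡ 10; y = λ·(18 - 10) - 25 ≡ 9. → (10, 9)
12P: (10, 9) + (10, 20): same x and y₁ ≡ -y₂, so the sum is O.
12P = O, so the order is 12.

12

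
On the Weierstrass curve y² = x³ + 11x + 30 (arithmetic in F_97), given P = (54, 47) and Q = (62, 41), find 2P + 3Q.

First 2P:
Repeated addition: build up to 2P.
2P: tangent at (54, 47): λ = (3·54² + 11)/(2·47) ≡ 29/94. 94⁻¹ ≡ 32 (mod 97) since 94·32 = 3008 ≡ 1, so λ ≡ 29·32 ≡ 55.
  x = λ² - 54 - 54 = 3025 - 108 ≡ 7; y = λ·(54 - 7) - 47 ≡ 16. → (7, 16)
2P = (7, 16).
Next 3Q:
Repeated addition: build up to 3Q.
2Q: tangent at (62, 41): λ = (3·62² + 11)/(2·41) ≡ 0/82. 82⁻¹ ≡ 84 (mod 97), so λ ≡ 0·84 ≡ 0.
  x = λ² - 62 - 62 = 0 - 124 ≡ 70; y = λ·(62 - 70) - 41 ≡ 56. → (70, 56)
3Q: (70, 56) + (62, 41). λ = (41 - 56)/(62 - 70) ≡ 82/89 mod 97. 89⁻¹ ≡ 12 (mod 97), so λ ≡ 14.
  x = λ² - 70 - 62 = 196 - 132 ≡ 64; y = λ·(70 - 64) - 56 ≡ 28. → (64, 28)
3Q = (64, 28).
Finally 2P + 3Q:
(7, 16) + (64, 28). λ = (28 - 16)/(64 - 7) ≡ 12/57 mod 97. 57⁻¹ ≡ 80 (mod 97), so λ ≡ 87.
  x = λ² - 7 - 64 = 7569 - 71 ≡ 29; y = λ·(7 - 29) - 16 ≡ 10. → (29, 10)

(29, 10)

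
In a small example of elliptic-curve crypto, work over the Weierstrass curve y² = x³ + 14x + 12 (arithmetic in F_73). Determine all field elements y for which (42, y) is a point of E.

x³ + 14x + 12 = 74688 ≡ 9 (mod 73).
Square roots of 9 mod 73: 3 and 70 (since 3² = 9 ≡ 9).

3, 70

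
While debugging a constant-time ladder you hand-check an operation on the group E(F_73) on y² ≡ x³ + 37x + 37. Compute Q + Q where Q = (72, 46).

tangent at (72, 46): λ = (3·72² + 37)/(2·46) ≡ 40/19. 19⁻¹ ≡ 50 (mod 73) since 19·50 = 950 ≡ 1, so λ ≡ 40·50 ≡ 29.
  x = λ² - 72 - 72 = 841 - 144 ≡ 40; y = λ·(72 - 40) - 46 ≡ 6. → (40, 6)

(40, 6)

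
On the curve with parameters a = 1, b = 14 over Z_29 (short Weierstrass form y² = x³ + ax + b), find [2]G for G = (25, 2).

(4, 16)

tangent at (25, 2): λ = (3·25² + 1)/(2·2) ≡ 20/4. 4⁻¹ ≡ 22 (mod 29) since 4·22 = 88 ≡ 1, so λ ≡ 20·22 ≡ 5.
  x = λ² - 25 - 25 = 25 - 50 ≡ 4; y = λ·(25 - 4) - 2 ≡ 16. → (4, 16)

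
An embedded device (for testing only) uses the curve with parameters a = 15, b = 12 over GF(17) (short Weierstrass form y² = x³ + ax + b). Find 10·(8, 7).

Write Q = (8, 7).
Repeated addition: build up to 10Q.
2Q: tangent at (8, 7): λ = (3·8² + 15)/(2·7) ≡ 3/14. 14⁻¹ ≡ 11 (mod 17), so λ ≡ 3·11 ≡ 16.
  x = λ² - 8 - 8 = 256 - 16 ≡ 2; y = λ·(8 - 2) - 7 ≡ 4. → (2, 4)
3Q: (2, 4) + (8, 7). λ = (7 - 4)/(8 - 2) ≡ 3/6 mod 17. 6⁻¹ ≡ 3 (mod 17) since 6·3 = 18 ≡ 1, so λ ≡ 9.
  x = λ² - 2 - 8 = 81 - 10 ≡ 3; y = λ·(2 - 3) - 4 ≡ 4. → (3, 4)
4Q: (3, 4) + (8, 7). λ = (7 - 4)/(8 - 3) ≡ 3/5 mod 17. 5⁻¹ ≡ 7 (mod 17), so λ ≡ 4.
  x = λ² - 3 - 8 = 16 - 11 ≡ 5; y = λ·(3 - 5) - 4 ≡ 5. → (5, 5)
5Q: (5, 5) + (8, 7). λ = (7 - 5)/(8 - 5) ≡ 2/3 mod 17. 3⁻¹ ≡ 6 (mod 17), so λ ≡ 12.
  x = λ² - 5 - 8 = 144 - 13 ≡ 12; y = λ·(5 - 12) - 5 ≡ 13. → (12, 13)
6Q: (12, 13) + (8, 7). λ = (7 - 13)/(8 - 12) ≡ 11/13 mod 17. 13⁻¹ ≡ 4 (mod 17), so λ ≡ 10.
  x = λ² - 12 - 8 = 100 - 20 ≡ 12; y = λ·(12 - 12) - 13 ≡ 4. → (12, 4)
7Q: (12, 4) + (8, 7). λ = (7 - 4)/(8 - 12) ≡ 3/13 mod 17. 13⁻¹ ≡ 4 (mod 17), so λ ≡ 12.
  x = λ² - 12 - 8 = 144 - 20 ≡ 5; y = λ·(12 - 5) - 4 ≡ 12. → (5, 12)
8Q: (5, 12) + (8, 7). λ = (7 - 12)/(8 - 5) ≡ 12/3 mod 17. 3⁻¹ ≡ 6 (mod 17), so λ ≡ 4.
  x = λ² - 5 - 8 = 16 - 13 ≡ 3; y = λ·(5 - 3) - 12 ≡ 13. → (3, 13)
9Q: (3, 13) + (8, 7). λ = (7 - 13)/(8 - 3) ≡ 11/5 mod 17. 5⁻¹ ≡ 7 (mod 17), so λ ≡ 9.
  x = λ² - 3 - 8 = 81 - 11 ≡ 2; y = λ·(3 - 2) - 13 ≡ 13. → (2, 13)
10Q: (2, 13) + (8, 7). λ = (7 - 13)/(8 - 2) ≡ 11/6 mod 17. 6⁻¹ ≡ 3 (mod 17) since 6·3 = 18 ≡ 1, so λ ≡ 16.
  x = λ² - 2 - 8 = 256 - 10 ≡ 8; y = λ·(2 - 8) - 13 ≡ 10. → (8, 10)

(8, 10)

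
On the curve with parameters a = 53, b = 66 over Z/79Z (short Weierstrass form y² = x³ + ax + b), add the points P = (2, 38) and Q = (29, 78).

(14, 32)

(2, 38) + (29, 78). λ = (78 - 38)/(29 - 2) ≡ 40/27 mod 79. 27⁻¹ ≡ 41 (mod 79), so λ ≡ 60.
  x = λ² - 2 - 29 = 3600 - 31 ≡ 14; y = λ·(2 - 14) - 38 ≡ 32. → (14, 32)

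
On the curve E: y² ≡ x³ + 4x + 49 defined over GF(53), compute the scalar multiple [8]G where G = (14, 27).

Repeated addition: build up to 8G.
2G: tangent at (14, 27): λ = (3·14² + 4)/(2·27) ≡ 9/1. 1⁻¹ ≡ 1 (mod 53) since 1·1 = 1 ≡ 1, so λ ≡ 9·1 ≡ 9.
  x = λ² - 14 - 14 = 81 - 28 ≡ 0; y = λ·(14 - 0) - 27 ≡ 46. → (0, 46)
3G: (0, 46) + (14, 27). λ = (27 - 46)/(14 - 0) ≡ 34/14 mod 53. 14⁻¹ ≡ 19 (mod 53) since 14·19 = 266 ≡ 1, so λ ≡ 10.
  x = λ² - 0 - 14 = 100 - 14 ≡ 33; y = λ·(0 - 33) - 46 ≡ 48. → (33, 48)
4G: (33, 48) + (14, 27). λ = (27 - 48)/(14 - 33) ≡ 32/34 mod 53. 34⁻¹ ≡ 39 (mod 53), so λ ≡ 29.
  x = λ² - 33 - 14 = 841 - 47 ≡ 52; y = λ·(33 - 52) - 48 ≡ 37. → (52, 37)
5G: (52, 37) + (14, 27). λ = (27 - 37)/(14 - 52) ≡ 43/15 mod 53. 15⁻¹ ≡ 46 (mod 53) since 15·46 = 690 ≡ 1, so λ ≡ 17.
  x = λ² - 52 - 14 = 289 - 66 ≡ 11; y = λ·(52 - 11) - 37 ≡ 24. → (11, 24)
6G: (11, 24) + (14, 27). λ = (27 - 24)/(14 - 11) ≡ 3/3 mod 53. 3⁻¹ ≡ 18 (mod 53) since 3·18 = 54 ≡ 1, so λ ≡ 1.
  x = λ² - 11 - 14 = 1 - 25 ≡ 29; y = λ·(11 - 29) - 24 ≡ 11. → (29, 11)
7G: (29, 11) + (14, 27). λ = (27 - 11)/(14 - 29) ≡ 16/38 mod 53. 38⁻¹ ≡ 7 (mod 53), so λ ≡ 6.
  x = λ² - 29 - 14 = 36 - 43 ≡ 46; y = λ·(29 - 46) - 11 ≡ 46. → (46, 46)
8G: (46, 46) + (14, 27). λ = (27 - 46)/(14 - 46) ≡ 34/21 mod 53. 21⁻¹ ≡ 48 (mod 53), so λ ≡ 42.
  x = λ² - 46 - 14 = 1764 - 60 ≡ 8; y = λ·(46 - 8) - 46 ≡ 13. → (8, 13)

(8, 13)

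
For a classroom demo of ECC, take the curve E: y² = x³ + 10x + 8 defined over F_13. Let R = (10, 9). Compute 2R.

tangent at (10, 9): λ = (3·10² + 10)/(2·9) ≡ 11/5. 5⁻¹ ≡ 8 (mod 13) since 5·8 = 40 ≡ 1, so λ ≡ 11·8 ≡ 10.
  x = λ² - 10 - 10 = 100 - 20 ≡ 2; y = λ·(10 - 2) - 9 ≡ 6. → (2, 6)

(2, 6)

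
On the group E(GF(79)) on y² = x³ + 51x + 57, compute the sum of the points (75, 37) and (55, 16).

(75, 37) + (55, 16). λ = (16 - 37)/(55 - 75) ≡ 58/59 mod 79. 59⁻¹ ≡ 75 (mod 79), so λ ≡ 5.
  x = λ² - 75 - 55 = 25 - 130 ≡ 53; y = λ·(75 - 53) - 37 ≡ 73. → (53, 73)

(53, 73)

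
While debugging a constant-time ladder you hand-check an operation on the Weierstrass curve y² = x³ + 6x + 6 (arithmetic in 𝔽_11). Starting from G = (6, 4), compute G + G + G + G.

(8, 7)

Double-and-add on 4 = (100)₂. Start with G = (6, 4) for the leading 1-bit.
double: tangent at (6, 4): λ = (3·6² + 6)/(2·4) ≡ 4/8. 8⁻¹ ≡ 7 (mod 11), so λ ≡ 4·7 ≡ 6.
  x = λ² - 6 - 6 = 36 - 12 ≡ 2; y = λ·(6 - 2) - 4 ≡ 9. → (2, 9)
double: tangent at (2, 9): λ = (3·2² + 6)/(2·9) ≡ 7/7. 7⁻¹ ≡ 8 (mod 11) since 7·8 = 56 ≡ 1, so λ ≡ 7·8 ≡ 1.
  x = λ² - 2 - 2 = 1 - 4 ≡ 8; y = λ·(2 - 8) - 9 ≡ 7. → (8, 7)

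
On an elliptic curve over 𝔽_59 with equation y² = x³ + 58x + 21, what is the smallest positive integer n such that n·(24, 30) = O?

2P: tangent at (24, 30): λ = (3·24² + 58)/(2·30) ≡ 16/1. 1⁻¹ ≡ 1 (mod 59) since 1·1 = 1 ≡ 1, so λ ≡ 16·1 ≡ 16.
  x = λ² - 24 - 24 = 256 - 48 ≡ 31; y = λ·(24 - 31) - 30 ≡ 35. → (31, 35)
3P: (31, 35) + (24, 30). λ = (30 - 35)/(24 - 31) ≡ 54/52 mod 59. 52⁻¹ ≡ 42 (mod 59), so λ ≡ 26.
  x = λ² - 31 - 24 = 676 - 55 ≡ 31; y = λ·(31 - 31) - 35 ≡ 24. → (31, 24)
4P: (31, 24) + (24, 30). λ = (30 - 24)/(24 - 31) ≡ 6/52 mod 59. 52⁻¹ ≡ 42 (mod 59), so λ ≡ 16.
  x = λ² - 31 - 24 = 256 - 55 ≡ 24; y = λ·(31 - 24) - 24 ≡ 29. → (24, 29)
5P: (24, 29) + (24, 30): same x and y₁ ≡ -y₂, so the sum is O.
5P = O, so the order is 5.

5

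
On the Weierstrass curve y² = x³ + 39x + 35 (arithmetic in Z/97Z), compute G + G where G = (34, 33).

tangent at (34, 33): λ = (3·34² + 39)/(2·33) ≡ 15/66. 66⁻¹ ≡ 25 (mod 97) since 66·25 = 1650 ≡ 1, so λ ≡ 15·25 ≡ 84.
  x = λ² - 34 - 34 = 7056 - 68 ≡ 4; y = λ·(34 - 4) - 33 ≡ 62. → (4, 62)

(4, 62)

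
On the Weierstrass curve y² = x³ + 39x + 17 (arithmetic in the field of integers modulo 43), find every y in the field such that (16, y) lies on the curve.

none

x³ + 39x + 17 = 4737 ≡ 7 (mod 43).
7 is a non-residue mod 43; no y exists.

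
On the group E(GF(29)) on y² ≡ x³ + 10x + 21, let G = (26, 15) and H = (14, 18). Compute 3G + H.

First 3G:
Repeated addition: build up to 3G.
2G: tangent at (26, 15): λ = (3·26² + 10)/(2·15) ≡ 8/1. 1⁻¹ ≡ 1 (mod 29) since 1·1 = 1 ≡ 1, so λ ≡ 8·1 ≡ 8.
  x = λ² - 26 - 26 = 64 - 52 ≡ 12; y = λ·(26 - 12) - 15 ≡ 10. → (12, 10)
3G: (12, 10) + (26, 15). λ = (15 - 10)/(26 - 12) ≡ 5/14 mod 29. 14⁻¹ ≡ 27 (mod 29), so λ ≡ 19.
  x = λ² - 12 - 26 = 361 - 38 ≡ 4; y = λ·(12 - 4) - 10 ≡ 26. → (4, 26)
3G = (4, 26).
Finally 3G + H:
(4, 26) + (14, 18). λ = (18 - 26)/(14 - 4) ≡ 21/10 mod 29. 10⁻¹ ≡ 3 (mod 29), so λ ≡ 5.
  x = λ² - 4 - 14 = 25 - 18 ≡ 7; y = λ·(4 - 7) - 26 ≡ 17. → (7, 17)

(7, 17)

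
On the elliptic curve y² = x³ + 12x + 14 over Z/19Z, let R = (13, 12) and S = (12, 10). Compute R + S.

(17, 18)

(13, 12) + (12, 10). λ = (10 - 12)/(12 - 13) ≡ 17/18 mod 19. 18⁻¹ ≡ 18 (mod 19), so λ ≡ 2.
  x = λ² - 13 - 12 = 4 - 25 ≡ 17; y = λ·(13 - 17) - 12 ≡ 18. → (17, 18)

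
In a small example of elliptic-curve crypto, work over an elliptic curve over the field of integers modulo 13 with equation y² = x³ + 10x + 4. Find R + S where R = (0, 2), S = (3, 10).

(7, 1)

(0, 2) + (3, 10). λ = (10 - 2)/(3 - 0) ≡ 8/3 mod 13. 3⁻¹ ≡ 9 (mod 13), so λ ≡ 7.
  x = λ² - 0 - 3 = 49 - 3 ≡ 7; y = λ·(0 - 7) - 2 ≡ 1. → (7, 1)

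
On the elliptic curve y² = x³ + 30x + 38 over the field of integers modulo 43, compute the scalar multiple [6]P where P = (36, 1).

Repeated addition: build up to 6P.
2P: tangent at (36, 1): λ = (3·36² + 30)/(2·1) ≡ 5/2. 2⁻¹ ≡ 22 (mod 43) since 2·22 = 44 ≡ 1, so λ ≡ 5·22 ≡ 24.
  x = λ² - 36 - 36 = 576 - 72 ≡ 31; y = λ·(36 - 31) - 1 ≡ 33. → (31, 33)
3P: (31, 33) + (36, 1). λ = (1 - 33)/(36 - 31) ≡ 11/5 mod 43. 5⁻¹ ≡ 26 (mod 43), so λ ≡ 28.
  x = λ² - 31 - 36 = 784 - 67 ≡ 29; y = λ·(31 - 29) - 33 ≡ 23. → (29, 23)
4P: (29, 23) + (36, 1). λ = (1 - 23)/(36 - 29) ≡ 21/7 mod 43. 7⁻¹ ≡ 37 (mod 43), so λ ≡ 3.
  x = λ² - 29 - 36 = 9 - 65 ≡ 30; y = λ·(29 - 30) - 23 ≡ 17. → (30, 17)
5P: (30, 17) + (36, 1). λ = (1 - 17)/(36 - 30) ≡ 27/6 mod 43. 6⁻¹ ≡ 36 (mod 43), so λ ≡ 26.
  x = λ² - 30 - 36 = 676 - 66 ≡ 8; y = λ·(30 - 8) - 17 ≡ 39. → (8, 39)
6P: (8, 39) + (36, 1). λ = (1 - 39)/(36 - 8) ≡ 5/28 mod 43. 28⁻¹ ≡ 20 (mod 43), so λ ≡ 14.
  x = λ² - 8 - 36 = 196 - 44 ≡ 23; y = λ·(8 - 23) - 39 ≡ 9. → (23, 9)

(23, 9)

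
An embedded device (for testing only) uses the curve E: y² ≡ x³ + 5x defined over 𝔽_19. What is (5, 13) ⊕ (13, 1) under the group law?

(5, 13) + (13, 1). λ = (1 - 13)/(13 - 5) ≡ 7/8 mod 19. 8⁻¹ ≡ 12 (mod 19), so λ ≡ 8.
  x = λ² - 5 - 13 = 64 - 18 ≡ 8; y = λ·(5 - 8) - 13 ≡ 1. → (8, 1)

(8, 1)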